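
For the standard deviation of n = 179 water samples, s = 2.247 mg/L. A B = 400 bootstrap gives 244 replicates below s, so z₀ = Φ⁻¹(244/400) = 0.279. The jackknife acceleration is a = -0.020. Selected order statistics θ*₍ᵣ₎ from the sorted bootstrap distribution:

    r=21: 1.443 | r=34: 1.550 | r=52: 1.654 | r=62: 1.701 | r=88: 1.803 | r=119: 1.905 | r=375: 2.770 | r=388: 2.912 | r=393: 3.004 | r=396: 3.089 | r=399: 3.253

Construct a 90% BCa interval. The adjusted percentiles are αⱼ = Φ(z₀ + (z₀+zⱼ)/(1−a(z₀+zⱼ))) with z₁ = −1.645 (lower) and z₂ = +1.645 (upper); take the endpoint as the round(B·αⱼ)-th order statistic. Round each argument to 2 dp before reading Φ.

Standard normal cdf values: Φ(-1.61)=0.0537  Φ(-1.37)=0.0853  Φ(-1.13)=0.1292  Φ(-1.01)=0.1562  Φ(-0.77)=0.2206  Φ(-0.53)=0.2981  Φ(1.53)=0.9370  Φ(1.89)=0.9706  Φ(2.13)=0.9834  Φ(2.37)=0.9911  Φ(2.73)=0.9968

(1.654, 3.004)

Lower: z₀ + z₁ = 0.279 + (-1.645) = -1.366; 1 − a(z₀+z₁) = 1 − (-0.020)(-1.366) = 0.9727; argument = 0.279 + (-1.366)/0.9727 = -1.1254 → -1.13.
α₁ = Φ(-1.13) = 0.1292; rank = round(400 × 0.1292) = 52; θ*₍52₎ = 1.654.
Upper: z₀ + z₂ = 1.924; 1 − a(z₀+z₂) = 1.0385; argument = 2.1317 → 2.13; α₂ = 0.9834; rank = 393; θ*₍393₎ = 3.004.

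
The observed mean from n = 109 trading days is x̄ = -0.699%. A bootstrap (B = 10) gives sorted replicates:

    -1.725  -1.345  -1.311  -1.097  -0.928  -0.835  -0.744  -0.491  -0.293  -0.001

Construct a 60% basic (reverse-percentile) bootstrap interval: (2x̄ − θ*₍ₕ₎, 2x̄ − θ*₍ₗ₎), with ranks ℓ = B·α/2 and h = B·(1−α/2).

Percentile endpoints at ranks 2 and 8: θ*₍2₎ = -1.345, θ*₍8₎ = -0.491.
Basic interval reflects these around x̄:
  lower = 2 × -0.699 − -0.491 = -0.907
  upper = 2 × -0.699 − -1.345 = -0.053

(-0.907, -0.053)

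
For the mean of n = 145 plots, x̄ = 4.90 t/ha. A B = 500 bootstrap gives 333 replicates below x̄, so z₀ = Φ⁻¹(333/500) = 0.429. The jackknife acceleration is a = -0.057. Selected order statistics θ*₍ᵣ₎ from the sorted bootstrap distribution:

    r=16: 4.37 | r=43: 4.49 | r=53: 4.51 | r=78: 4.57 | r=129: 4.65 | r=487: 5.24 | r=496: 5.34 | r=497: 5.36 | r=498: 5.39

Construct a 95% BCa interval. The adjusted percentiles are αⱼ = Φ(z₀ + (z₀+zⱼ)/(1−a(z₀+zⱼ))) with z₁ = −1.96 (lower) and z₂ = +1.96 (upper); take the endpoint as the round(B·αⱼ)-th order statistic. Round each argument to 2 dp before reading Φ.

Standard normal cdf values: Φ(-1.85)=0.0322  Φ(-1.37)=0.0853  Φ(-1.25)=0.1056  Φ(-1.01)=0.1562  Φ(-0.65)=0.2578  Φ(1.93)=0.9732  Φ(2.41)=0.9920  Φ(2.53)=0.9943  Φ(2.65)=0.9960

(4.51, 5.36)

Lower: z₀ + z₁ = 0.429 + (-1.960) = -1.531; 1 − a(z₀+z₁) = 1 − (-0.057)(-1.531) = 0.9127; argument = 0.429 + (-1.531)/0.9127 = -1.2484 → -1.25.
α₁ = Φ(-1.25) = 0.1056; rank = round(500 × 0.1056) = 53; θ*₍53₎ = 4.51.
Upper: z₀ + z₂ = 2.389; 1 − a(z₀+z₂) = 1.1362; argument = 2.5317 → 2.53; α₂ = 0.9943; rank = 497; θ*₍497₎ = 5.36.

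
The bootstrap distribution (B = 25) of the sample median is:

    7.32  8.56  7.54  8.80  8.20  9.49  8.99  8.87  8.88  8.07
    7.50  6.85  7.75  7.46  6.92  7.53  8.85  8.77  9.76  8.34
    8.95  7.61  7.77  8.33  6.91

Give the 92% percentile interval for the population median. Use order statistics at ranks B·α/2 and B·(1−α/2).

(6.85, 9.49)

Sorted replicates: 6.85, 6.91, 6.92, 7.32, 7.46, 7.50, 7.53, 7.54, 7.61, 7.75, 7.77, 8.07, 8.20, 8.33, 8.34, 8.56, 8.77, 8.80, 8.85, 8.87, 8.88, 8.95, 8.99, 9.49, 9.76
α = 0.08; lower rank = 25 × 0.040 = 1; upper rank = 25 × 0.960 = 24.
The 1st smallest replicate is 6.85; the 24th is 9.49.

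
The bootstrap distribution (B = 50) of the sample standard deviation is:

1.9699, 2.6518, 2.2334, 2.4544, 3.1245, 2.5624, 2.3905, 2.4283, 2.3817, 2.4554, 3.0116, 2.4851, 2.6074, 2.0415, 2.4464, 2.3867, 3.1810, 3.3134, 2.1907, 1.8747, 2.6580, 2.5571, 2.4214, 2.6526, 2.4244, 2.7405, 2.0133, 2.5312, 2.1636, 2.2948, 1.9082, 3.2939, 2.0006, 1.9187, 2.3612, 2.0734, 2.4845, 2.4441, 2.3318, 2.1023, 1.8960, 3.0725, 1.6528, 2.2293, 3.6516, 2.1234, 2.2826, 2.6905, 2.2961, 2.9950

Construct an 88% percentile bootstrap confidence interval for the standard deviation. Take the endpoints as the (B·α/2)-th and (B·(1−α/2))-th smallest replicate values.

Sorted replicates: 1.6528, 1.8747, 1.8960, 1.9082, 1.9187, 1.9699, 2.0006, 2.0133, 2.0415, 2.0734, 2.1023, 2.1234, 2.1636, 2.1907, 2.2293, 2.2334, 2.2826, 2.2948, 2.2961, 2.3318, 2.3612, 2.3817, 2.3867, 2.3905, 2.4214, 2.4244, 2.4283, 2.4441, 2.4464, 2.4544, 2.4554, 2.4845, 2.4851, 2.5312, 2.5571, 2.5624, 2.6074, 2.6518, 2.6526, 2.6580, 2.6905, 2.7405, 2.9950, 3.0116, 3.0725, 3.1245, 3.1810, 3.2939, 3.3134, 3.6516
α = 0.12; lower rank = 50 × 0.060 = 3; upper rank = 50 × 0.940 = 47.
The 3rd smallest replicate is 1.8960; the 47th is 3.1810.

(1.8960, 3.1810)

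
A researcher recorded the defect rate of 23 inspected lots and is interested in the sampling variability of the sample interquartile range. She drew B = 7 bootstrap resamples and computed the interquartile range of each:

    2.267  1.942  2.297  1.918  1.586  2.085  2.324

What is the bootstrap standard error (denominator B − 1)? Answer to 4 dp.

Bootstrap SE is the standard deviation of the 7 replicate interquartile ranges.
Mean of replicates: (2.267 + 1.942 + 2.297 + 1.918 + 1.586 + 2.085 + 2.324) / 7 = 14.41900 / 7 = 2.05986
Sum of squared deviations: (+0.20714)² + (−0.11786)² + (+0.23714)² + (−0.14186)² + (−0.47386)² + (+0.02514)² + (+0.26414)² = 0.42810
Variance = 0.42810 / 6 = 0.07135
SE* = √0.07135

SE* = 0.2671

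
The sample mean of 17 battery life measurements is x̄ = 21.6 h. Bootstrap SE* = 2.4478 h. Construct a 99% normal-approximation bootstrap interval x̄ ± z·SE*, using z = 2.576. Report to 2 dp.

Margin = 2.576 × 2.4478 = 6.306
Interval: 21.6 ± 6.306

(15.29, 27.91)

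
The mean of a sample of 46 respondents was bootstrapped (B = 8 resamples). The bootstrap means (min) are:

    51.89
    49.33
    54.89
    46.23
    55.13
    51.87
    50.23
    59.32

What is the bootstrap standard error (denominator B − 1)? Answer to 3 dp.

Bootstrap SE is the standard deviation of the 8 replicate means.
Mean of replicates: (51.89 + 49.33 + 54.89 + 46.23 + 55.13 + 51.87 + 50.23 + 59.32) / 8 = 418.8900 / 8 = 52.3612
Sum of squared deviations: (−0.4712)² + (−3.0312)² + (+2.5288)² + (−6.1313)² + (+2.7688)² + (−0.4913)² + (−2.1313)² + (+6.9588)² = 114.2711
Variance = 114.2711 / 7 = 16.3244
SE* = √16.3244

SE* = 4.040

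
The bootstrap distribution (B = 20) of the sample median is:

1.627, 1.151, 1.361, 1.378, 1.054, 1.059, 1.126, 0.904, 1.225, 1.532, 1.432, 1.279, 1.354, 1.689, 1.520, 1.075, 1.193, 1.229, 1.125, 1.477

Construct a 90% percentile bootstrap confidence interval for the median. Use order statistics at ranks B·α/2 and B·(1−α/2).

Sorted replicates: 0.904, 1.054, 1.059, 1.075, 1.125, 1.126, 1.151, 1.193, 1.225, 1.229, 1.279, 1.354, 1.361, 1.378, 1.432, 1.477, 1.520, 1.532, 1.627, 1.689
α = 0.10; lower rank = 20 × 0.050 = 1; upper rank = 20 × 0.950 = 19.
The 1st smallest replicate is 0.904; the 19th is 1.627.

(0.904, 1.627)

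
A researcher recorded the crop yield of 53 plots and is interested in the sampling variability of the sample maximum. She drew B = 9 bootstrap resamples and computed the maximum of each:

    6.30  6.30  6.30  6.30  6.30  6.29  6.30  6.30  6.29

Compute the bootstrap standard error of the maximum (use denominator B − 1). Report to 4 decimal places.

SE* = 0.0044

Bootstrap SE is the standard deviation of the 9 replicate maximums.
Mean of replicates: (6.30 + 6.30 + 6.30 + 6.30 + 6.30 + 6.29 + 6.30 + 6.30 + 6.29) / 9 = 56.680000 / 9 = 6.297778
Sum of squared deviations: (+0.002222)² + (+0.002222)² + (+0.002222)² + (+0.002222)² + (+0.002222)² + (−0.007778)² + (+0.002222)² + (+0.002222)² + (−0.007778)² = 0.000156
Variance = 0.000156 / 8 = 0.000019
SE* = √0.000019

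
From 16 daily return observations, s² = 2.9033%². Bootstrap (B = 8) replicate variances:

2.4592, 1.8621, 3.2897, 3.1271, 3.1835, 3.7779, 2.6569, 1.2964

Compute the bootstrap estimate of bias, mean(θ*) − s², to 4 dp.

mean(θ*) = (2.4592 + 1.8621 + 3.2897 + 3.1271 + 3.1835 + 3.7779 + 2.6569 + 1.2964) / 8 = 2.70660
bias = 2.70660 − 2.9033

bias = −0.1967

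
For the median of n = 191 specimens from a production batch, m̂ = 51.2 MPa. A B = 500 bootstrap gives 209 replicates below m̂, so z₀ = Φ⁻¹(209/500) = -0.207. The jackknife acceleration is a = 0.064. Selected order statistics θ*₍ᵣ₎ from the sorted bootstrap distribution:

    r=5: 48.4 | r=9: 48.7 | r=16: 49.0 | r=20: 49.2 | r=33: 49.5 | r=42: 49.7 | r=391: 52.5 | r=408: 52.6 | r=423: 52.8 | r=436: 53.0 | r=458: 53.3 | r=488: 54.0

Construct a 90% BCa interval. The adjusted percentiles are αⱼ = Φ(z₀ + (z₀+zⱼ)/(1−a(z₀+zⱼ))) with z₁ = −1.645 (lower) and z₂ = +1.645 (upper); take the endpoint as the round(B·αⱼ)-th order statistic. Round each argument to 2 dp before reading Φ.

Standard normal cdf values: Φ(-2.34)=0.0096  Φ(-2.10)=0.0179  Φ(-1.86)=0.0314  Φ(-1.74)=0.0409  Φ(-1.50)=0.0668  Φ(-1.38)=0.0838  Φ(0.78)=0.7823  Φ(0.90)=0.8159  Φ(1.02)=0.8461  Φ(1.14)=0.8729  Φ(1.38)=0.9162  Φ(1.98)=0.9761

(49.0, 53.3)

Lower: z₀ + z₁ = -0.207 + (-1.645) = -1.852; 1 − a(z₀+z₁) = 1 − (0.064)(-1.852) = 1.1185; argument = -0.207 + (-1.852)/1.1185 = -1.8627 → -1.86.
α₁ = Φ(-1.86) = 0.0314; rank = round(500 × 0.0314) = 16; θ*₍16₎ = 49.0.
Upper: z₀ + z₂ = 1.438; 1 − a(z₀+z₂) = 0.9080; argument = 1.3768 → 1.38; α₂ = 0.9162; rank = 458; θ*₍458₎ = 53.3.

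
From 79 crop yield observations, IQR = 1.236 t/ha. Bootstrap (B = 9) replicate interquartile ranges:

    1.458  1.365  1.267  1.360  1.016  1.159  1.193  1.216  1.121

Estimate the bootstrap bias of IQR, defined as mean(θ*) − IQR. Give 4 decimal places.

bias = +0.0034

mean(θ*) = (1.458 + 1.365 + 1.267 + 1.360 + 1.016 + 1.159 + 1.193 + 1.216 + 1.121) / 9 = 1.23944
bias = 1.23944 − 1.236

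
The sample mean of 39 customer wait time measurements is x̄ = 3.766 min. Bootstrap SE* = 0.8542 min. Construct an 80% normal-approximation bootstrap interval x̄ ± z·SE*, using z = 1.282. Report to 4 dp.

(2.6709, 4.8611)

Margin = 1.282 × 0.8542 = 1.09508
Interval: 3.766 ± 1.09508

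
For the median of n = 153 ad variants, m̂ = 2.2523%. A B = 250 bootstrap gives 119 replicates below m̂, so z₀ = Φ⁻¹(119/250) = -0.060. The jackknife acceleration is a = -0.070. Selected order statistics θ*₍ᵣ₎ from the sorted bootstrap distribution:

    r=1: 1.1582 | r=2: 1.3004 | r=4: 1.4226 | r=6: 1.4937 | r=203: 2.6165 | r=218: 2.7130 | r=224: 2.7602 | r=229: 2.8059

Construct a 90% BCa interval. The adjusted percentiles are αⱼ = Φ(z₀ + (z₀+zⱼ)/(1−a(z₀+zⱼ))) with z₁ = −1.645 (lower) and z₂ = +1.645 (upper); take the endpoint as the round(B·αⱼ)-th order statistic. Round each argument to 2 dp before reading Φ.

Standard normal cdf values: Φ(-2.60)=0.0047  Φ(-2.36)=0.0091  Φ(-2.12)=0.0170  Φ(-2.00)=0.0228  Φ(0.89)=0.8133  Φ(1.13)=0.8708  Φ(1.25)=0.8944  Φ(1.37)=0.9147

(1.4937, 2.8059)

Lower: z₀ + z₁ = -0.060 + (-1.645) = -1.705; 1 − a(z₀+z₁) = 1 − (-0.070)(-1.705) = 0.8806; argument = -0.060 + (-1.705)/0.8806 = -1.9961 → -2.00.
α₁ = Φ(-2.00) = 0.0228; rank = round(250 × 0.0228) = 6; θ*₍6₎ = 1.4937.
Upper: z₀ + z₂ = 1.585; 1 − a(z₀+z₂) = 1.1110; argument = 1.3667 → 1.37; α₂ = 0.9147; rank = 229; θ*₍229₎ = 2.8059.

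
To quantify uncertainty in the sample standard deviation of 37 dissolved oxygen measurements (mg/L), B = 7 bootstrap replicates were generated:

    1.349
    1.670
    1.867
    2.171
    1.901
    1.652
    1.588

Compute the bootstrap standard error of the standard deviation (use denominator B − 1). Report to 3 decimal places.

Bootstrap SE is the standard deviation of the 7 replicate standard deviations.
Mean of replicates: (1.349 + 1.670 + 1.867 + 2.171 + 1.901 + 1.652 + 1.588) / 7 = 12.1980 / 7 = 1.7426
Sum of squared deviations: (−0.3936)² + (−0.0726)² + (+0.1244)² + (+0.4284)² + (+0.1584)² + (−0.0906)² + (−0.1546)² = 0.4164
Variance = 0.4164 / 6 = 0.0694
SE* = √0.0694

SE* = 0.263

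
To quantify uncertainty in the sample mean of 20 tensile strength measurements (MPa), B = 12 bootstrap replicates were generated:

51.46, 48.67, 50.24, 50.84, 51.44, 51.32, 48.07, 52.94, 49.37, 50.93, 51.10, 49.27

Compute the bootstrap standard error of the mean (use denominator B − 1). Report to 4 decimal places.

Bootstrap SE is the standard deviation of the 12 replicate means.
Mean of replicates: (51.46 + 48.67 + 50.24 + 50.84 + 51.44 + 51.32 + 48.07 + 52.94 + 49.37 + 50.93 + 51.10 + 49.27) / 12 = 605.65000 / 12 = 50.47083
Sum of squared deviations: (+0.98917)² + (−1.80083)² + (−0.23083)² + (+0.36917)² + (+0.96917)² + (+0.84917)² + (−2.40083)² + (+2.46917)² + (−1.10083)² + (+0.45917)² + (+0.62917)² + (−1.20083)² = 21.19269
Variance = 21.19269 / 11 = 1.92661
SE* = √1.92661

SE* = 1.3880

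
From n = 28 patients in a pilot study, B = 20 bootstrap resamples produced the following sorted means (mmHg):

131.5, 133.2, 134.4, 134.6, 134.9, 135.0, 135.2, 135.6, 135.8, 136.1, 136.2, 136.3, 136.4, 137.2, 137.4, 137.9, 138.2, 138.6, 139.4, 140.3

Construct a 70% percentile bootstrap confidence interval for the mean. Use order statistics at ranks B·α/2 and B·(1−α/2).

α = 0.30; lower rank = 20 × 0.150 = 3; upper rank = 20 × 0.850 = 17.
The 3rd smallest replicate is 134.4; the 17th is 138.2.

(134.4, 138.2)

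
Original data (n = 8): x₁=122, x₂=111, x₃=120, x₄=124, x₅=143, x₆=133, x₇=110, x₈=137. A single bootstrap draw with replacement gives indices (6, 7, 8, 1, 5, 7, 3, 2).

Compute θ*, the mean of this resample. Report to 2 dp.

Resample values: 133, 110, 137, 122, 143, 110, 120, 111.
Mean = (133 + 110 + 137 + 122 + 143 + 110 + 120 + 111) / 8 = 986.0 / 8 = 123.25

θ* = 123.25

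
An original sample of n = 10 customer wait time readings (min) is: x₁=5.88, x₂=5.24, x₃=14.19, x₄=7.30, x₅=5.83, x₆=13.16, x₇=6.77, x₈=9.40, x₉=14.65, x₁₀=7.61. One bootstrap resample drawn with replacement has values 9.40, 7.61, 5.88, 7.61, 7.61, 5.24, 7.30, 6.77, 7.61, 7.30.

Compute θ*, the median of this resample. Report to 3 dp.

Sorted: 5.24, 5.88, 6.77, 7.30, 7.30, 7.61, 7.61, 7.61, 7.61, 9.40
Median = average of the two middle values = 7.455

θ* = 7.455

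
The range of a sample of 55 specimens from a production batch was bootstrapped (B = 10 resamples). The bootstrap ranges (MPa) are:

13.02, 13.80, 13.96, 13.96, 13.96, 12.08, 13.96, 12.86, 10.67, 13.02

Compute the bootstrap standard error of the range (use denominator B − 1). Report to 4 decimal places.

Bootstrap SE is the standard deviation of the 10 replicate ranges.
Mean of replicates: (13.02 + 13.80 + 13.96 + 13.96 + 13.96 + 12.08 + 13.96 + 12.86 + 10.67 + 13.02) / 10 = 131.29000 / 10 = 13.12900
Sum of squared deviations: (−0.10900)² + (+0.67100)² + (+0.83100)² + (+0.83100)² + (+0.83100)² + (−1.04900)² + (+0.83100)² + (−0.26900)² + (−2.45900)² + (−0.10900)² = 10.45569
Variance = 10.45569 / 9 = 1.16174
SE* = √1.16174

SE* = 1.0778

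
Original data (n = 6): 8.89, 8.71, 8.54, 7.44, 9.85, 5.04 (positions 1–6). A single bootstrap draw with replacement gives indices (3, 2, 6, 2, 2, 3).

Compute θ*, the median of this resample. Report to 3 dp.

Resample values: 8.54, 8.71, 5.04, 8.71, 8.71, 8.54.
Sorted: 5.04, 8.54, 8.54, 8.71, 8.71, 8.71
Median = average of the two middle values = 8.625

θ* = 8.625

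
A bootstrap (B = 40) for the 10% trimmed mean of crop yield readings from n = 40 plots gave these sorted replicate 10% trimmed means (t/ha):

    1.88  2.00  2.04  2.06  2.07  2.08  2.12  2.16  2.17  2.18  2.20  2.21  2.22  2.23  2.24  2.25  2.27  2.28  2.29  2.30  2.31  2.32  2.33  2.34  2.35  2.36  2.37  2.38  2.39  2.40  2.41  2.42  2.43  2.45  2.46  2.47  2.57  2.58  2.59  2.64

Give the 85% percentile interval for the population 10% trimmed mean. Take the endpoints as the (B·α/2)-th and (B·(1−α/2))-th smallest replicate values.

(2.04, 2.57)

α = 0.15; lower rank = 40 × 0.075 = 3; upper rank = 40 × 0.925 = 37.
The 3rd smallest replicate is 2.04; the 37th is 2.57.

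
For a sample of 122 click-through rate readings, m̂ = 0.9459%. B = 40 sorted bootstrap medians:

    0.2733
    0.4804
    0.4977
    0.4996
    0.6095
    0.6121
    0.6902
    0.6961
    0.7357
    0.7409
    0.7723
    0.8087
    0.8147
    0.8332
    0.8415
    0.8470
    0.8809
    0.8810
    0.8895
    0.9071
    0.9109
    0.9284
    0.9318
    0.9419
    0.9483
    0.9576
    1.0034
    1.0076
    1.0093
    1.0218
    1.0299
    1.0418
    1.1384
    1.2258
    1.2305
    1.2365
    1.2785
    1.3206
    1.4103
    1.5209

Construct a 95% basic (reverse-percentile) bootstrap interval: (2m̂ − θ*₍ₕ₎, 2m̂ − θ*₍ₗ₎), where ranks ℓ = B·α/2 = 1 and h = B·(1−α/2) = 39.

Percentile endpoints at ranks 1 and 39: θ*₍1₎ = 0.2733, θ*₍39₎ = 1.4103.
Basic interval reflects these around m̂:
  lower = 2 × 0.9459 − 1.4103 = 0.4815
  upper = 2 × 0.9459 − 0.2733 = 1.6185

(0.4815, 1.6185)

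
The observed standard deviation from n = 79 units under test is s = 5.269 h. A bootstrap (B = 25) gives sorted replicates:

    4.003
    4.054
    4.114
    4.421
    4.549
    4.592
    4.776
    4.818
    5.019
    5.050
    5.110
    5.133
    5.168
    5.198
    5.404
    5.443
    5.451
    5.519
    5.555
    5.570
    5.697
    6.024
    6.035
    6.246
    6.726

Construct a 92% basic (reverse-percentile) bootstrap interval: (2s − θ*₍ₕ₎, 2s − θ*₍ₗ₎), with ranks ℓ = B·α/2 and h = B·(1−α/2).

(4.292, 6.535)

Percentile endpoints at ranks 1 and 24: θ*₍1₎ = 4.003, θ*₍24₎ = 6.246.
Basic interval reflects these around s:
  lower = 2 × 5.269 − 6.246 = 4.292
  upper = 2 × 5.269 − 4.003 = 6.535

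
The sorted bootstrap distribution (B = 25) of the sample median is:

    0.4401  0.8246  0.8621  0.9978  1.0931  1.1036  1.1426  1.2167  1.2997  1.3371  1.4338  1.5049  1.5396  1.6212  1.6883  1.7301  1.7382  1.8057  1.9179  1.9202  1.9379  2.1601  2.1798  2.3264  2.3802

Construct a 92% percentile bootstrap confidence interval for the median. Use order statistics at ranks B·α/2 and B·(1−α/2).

α = 0.08; lower rank = 25 × 0.040 = 1; upper rank = 25 × 0.960 = 24.
The 1st smallest replicate is 0.4401; the 24th is 2.3264.

(0.4401, 2.3264)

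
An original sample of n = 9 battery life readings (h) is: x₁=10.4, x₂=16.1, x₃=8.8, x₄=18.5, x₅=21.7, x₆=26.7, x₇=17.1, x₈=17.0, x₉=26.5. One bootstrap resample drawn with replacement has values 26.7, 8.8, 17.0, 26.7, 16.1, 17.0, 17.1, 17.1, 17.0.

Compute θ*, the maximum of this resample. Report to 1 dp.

θ* = 26.7

Maximum = 26.7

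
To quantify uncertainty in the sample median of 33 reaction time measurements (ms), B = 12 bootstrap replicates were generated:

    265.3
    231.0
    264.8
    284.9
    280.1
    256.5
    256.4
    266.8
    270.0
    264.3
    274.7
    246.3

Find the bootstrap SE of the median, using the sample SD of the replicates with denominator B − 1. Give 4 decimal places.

Bootstrap SE is the standard deviation of the 12 replicate medians.
Mean of replicates: (265.3 + 231.0 + 264.8 + 284.9 + 280.1 + 256.5 + 256.4 + 266.8 + 270.0 + 264.3 + 274.7 + 246.3) / 12 = 3161.10000 / 12 = 263.42500
Sum of squared deviations: (+1.87500)² + (−32.42500)² + (+1.37500)² + (+21.47500)² + (+16.67500)² + (−6.92500)² + (−7.02500)² + (+3.37500)² + (+6.57500)² + (+0.87500)² + (+11.27500)² + (−17.12500)² = 2369.10250
Variance = 2369.10250 / 11 = 215.37295
SE* = √215.37295

SE* = 14.6756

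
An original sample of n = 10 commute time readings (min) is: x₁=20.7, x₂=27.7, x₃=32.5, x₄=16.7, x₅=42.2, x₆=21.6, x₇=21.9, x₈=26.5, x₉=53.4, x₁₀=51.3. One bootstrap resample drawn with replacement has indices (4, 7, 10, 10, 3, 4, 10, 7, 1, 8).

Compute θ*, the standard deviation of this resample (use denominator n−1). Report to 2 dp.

Resample values: 16.7, 21.9, 51.3, 51.3, 32.5, 16.7, 51.3, 21.9, 20.7, 26.5.
Mean = 31.0800; sum of squared deviations = 1939.3960
s² = 1939.3960 / 9 = 215.4884
s = √215.4884 = 14.68

θ* = 14.68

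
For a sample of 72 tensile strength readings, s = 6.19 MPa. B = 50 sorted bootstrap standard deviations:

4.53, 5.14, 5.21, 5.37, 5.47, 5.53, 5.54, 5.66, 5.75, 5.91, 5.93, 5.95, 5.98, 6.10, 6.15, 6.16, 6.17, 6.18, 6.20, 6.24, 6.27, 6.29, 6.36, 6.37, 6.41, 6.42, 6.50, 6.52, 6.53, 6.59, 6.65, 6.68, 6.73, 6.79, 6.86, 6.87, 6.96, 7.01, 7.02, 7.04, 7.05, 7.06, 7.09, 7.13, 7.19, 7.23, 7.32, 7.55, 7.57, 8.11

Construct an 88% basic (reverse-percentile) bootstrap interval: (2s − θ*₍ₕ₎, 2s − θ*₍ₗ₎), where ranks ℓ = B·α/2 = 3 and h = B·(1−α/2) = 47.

Percentile endpoints at ranks 3 and 47: θ*₍3₎ = 5.21, θ*₍47₎ = 7.32.
Basic interval reflects these around s:
  lower = 2 × 6.19 − 7.32 = 5.06
  upper = 2 × 6.19 − 5.21 = 7.17

(5.06, 7.17)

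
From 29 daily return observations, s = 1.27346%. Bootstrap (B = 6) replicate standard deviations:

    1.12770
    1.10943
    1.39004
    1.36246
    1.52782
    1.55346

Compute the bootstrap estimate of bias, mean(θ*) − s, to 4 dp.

bias = +0.0717

mean(θ*) = (1.12770 + 1.10943 + 1.39004 + 1.36246 + 1.52782 + 1.55346) / 6 = 1.34515
bias = 1.34515 − 1.27346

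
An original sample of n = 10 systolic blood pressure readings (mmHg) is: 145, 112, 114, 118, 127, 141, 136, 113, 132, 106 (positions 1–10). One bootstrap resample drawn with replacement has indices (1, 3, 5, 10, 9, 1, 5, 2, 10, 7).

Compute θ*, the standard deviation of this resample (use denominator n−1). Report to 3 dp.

θ* = 14.870

Resample values: 145, 114, 127, 106, 132, 145, 127, 112, 106, 136.
Mean = 125.0000; sum of squared deviations = 1990.0000
s² = 1990.0000 / 9 = 221.1111
s = √221.1111 = 14.870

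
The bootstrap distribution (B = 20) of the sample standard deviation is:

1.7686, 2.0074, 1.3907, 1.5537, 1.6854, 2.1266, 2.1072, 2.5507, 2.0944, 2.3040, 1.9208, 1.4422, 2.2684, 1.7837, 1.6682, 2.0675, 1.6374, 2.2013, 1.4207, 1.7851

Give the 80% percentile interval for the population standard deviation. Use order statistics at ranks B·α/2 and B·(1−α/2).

Sorted replicates: 1.3907, 1.4207, 1.4422, 1.5537, 1.6374, 1.6682, 1.6854, 1.7686, 1.7837, 1.7851, 1.9208, 2.0074, 2.0675, 2.0944, 2.1072, 2.1266, 2.2013, 2.2684, 2.3040, 2.5507
α = 0.20; lower rank = 20 × 0.100 = 2; upper rank = 20 × 0.900 = 18.
The 2nd smallest replicate is 1.4207; the 18th is 2.2684.

(1.4207, 2.2684)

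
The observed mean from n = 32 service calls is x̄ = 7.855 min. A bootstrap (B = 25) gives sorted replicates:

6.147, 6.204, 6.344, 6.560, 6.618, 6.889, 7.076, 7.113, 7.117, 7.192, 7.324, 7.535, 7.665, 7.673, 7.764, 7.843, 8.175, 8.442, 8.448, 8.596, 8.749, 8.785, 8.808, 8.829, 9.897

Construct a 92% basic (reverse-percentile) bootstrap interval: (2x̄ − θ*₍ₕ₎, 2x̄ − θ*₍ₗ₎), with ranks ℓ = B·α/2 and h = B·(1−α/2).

(6.881, 9.563)

Percentile endpoints at ranks 1 and 24: θ*₍1₎ = 6.147, θ*₍24₎ = 8.829.
Basic interval reflects these around x̄:
  lower = 2 × 7.855 − 8.829 = 6.881
  upper = 2 × 7.855 − 6.147 = 9.563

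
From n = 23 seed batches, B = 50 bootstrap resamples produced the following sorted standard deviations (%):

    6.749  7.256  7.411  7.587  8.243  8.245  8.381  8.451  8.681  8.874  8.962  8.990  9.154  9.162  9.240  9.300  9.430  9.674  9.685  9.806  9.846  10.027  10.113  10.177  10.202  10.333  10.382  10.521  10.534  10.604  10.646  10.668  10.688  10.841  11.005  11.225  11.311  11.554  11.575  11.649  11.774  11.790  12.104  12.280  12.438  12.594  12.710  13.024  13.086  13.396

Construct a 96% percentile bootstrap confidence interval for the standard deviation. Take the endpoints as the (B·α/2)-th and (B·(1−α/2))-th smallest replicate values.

α = 0.04; lower rank = 50 × 0.020 = 1; upper rank = 50 × 0.980 = 49.
The 1st smallest replicate is 6.749; the 49th is 13.086.

(6.749, 13.086)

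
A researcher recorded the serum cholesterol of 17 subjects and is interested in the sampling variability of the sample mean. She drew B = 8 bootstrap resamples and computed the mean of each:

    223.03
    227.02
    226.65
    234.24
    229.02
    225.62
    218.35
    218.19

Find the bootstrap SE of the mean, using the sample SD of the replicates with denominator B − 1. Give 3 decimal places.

SE* = 5.380

Bootstrap SE is the standard deviation of the 8 replicate means.
Mean of replicates: (223.03 + 227.02 + 226.65 + 234.24 + 229.02 + 225.62 + 218.35 + 218.19) / 8 = 1802.1200 / 8 = 225.2650
Sum of squared deviations: (−2.2350)² + (+1.7550)² + (+1.3850)² + (+8.9750)² + (+3.7550)² + (+0.3550)² + (−6.9150)² + (−7.0750)² = 202.6430
Variance = 202.6430 / 7 = 28.9490
SE* = √28.9490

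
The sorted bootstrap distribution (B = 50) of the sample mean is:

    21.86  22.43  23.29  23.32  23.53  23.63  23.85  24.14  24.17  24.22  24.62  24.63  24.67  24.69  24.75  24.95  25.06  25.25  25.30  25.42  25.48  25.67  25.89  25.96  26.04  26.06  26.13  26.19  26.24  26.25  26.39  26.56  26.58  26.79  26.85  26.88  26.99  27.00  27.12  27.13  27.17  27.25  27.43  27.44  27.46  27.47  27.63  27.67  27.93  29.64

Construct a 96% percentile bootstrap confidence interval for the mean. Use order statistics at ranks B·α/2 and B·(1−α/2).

α = 0.04; lower rank = 50 × 0.020 = 1; upper rank = 50 × 0.980 = 49.
The 1st smallest replicate is 21.86; the 49th is 27.93.

(21.86, 27.93)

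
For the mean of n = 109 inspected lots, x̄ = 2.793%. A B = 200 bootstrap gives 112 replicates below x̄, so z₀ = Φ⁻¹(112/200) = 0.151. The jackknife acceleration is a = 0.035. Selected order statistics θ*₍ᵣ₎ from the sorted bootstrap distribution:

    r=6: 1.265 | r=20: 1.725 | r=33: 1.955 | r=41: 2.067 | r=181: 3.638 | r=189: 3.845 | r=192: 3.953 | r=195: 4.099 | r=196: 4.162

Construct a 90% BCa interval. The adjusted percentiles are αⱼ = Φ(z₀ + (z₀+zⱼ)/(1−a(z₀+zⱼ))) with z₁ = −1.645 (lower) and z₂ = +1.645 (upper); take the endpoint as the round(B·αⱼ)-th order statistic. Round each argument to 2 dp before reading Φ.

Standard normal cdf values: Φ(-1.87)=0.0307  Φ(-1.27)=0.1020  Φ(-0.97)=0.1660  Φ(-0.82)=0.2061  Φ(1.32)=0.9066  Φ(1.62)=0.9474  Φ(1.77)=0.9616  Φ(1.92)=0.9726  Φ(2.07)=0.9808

(1.725, 4.162)

Lower: z₀ + z₁ = 0.151 + (-1.645) = -1.494; 1 − a(z₀+z₁) = 1 − (0.035)(-1.494) = 1.0523; argument = 0.151 + (-1.494)/1.0523 = -1.2688 → -1.27.
α₁ = Φ(-1.27) = 0.1020; rank = round(200 × 0.1020) = 20; θ*₍20₎ = 1.725.
Upper: z₀ + z₂ = 1.796; 1 − a(z₀+z₂) = 0.9371; argument = 2.0675 → 2.07; α₂ = 0.9808; rank = 196; θ*₍196₎ = 4.162.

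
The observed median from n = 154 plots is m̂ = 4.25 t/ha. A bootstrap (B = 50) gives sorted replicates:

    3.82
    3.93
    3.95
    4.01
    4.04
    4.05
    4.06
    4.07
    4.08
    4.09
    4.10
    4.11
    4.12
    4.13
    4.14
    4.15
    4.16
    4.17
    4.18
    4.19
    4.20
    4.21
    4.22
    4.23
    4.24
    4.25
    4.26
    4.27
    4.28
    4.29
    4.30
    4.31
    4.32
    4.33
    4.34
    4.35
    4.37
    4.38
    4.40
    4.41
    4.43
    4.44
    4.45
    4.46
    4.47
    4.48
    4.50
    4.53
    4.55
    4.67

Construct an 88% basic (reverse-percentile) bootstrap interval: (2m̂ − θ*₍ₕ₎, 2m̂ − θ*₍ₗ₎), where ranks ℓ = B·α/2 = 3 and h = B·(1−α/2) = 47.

(4.00, 4.55)

Percentile endpoints at ranks 3 and 47: θ*₍3₎ = 3.95, θ*₍47₎ = 4.50.
Basic interval reflects these around m̂:
  lower = 2 × 4.25 − 4.50 = 4.00
  upper = 2 × 4.25 − 3.95 = 4.55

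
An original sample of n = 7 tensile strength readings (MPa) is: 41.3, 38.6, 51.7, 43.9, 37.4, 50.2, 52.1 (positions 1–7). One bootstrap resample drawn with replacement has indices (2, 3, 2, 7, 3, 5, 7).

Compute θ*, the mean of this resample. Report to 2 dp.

Resample values: 38.6, 51.7, 38.6, 52.1, 51.7, 37.4, 52.1.
Mean = (38.6 + 51.7 + 38.6 + 52.1 + 51.7 + 37.4 + 52.1) / 7 = 322.20 / 7 = 46.03

θ* = 46.03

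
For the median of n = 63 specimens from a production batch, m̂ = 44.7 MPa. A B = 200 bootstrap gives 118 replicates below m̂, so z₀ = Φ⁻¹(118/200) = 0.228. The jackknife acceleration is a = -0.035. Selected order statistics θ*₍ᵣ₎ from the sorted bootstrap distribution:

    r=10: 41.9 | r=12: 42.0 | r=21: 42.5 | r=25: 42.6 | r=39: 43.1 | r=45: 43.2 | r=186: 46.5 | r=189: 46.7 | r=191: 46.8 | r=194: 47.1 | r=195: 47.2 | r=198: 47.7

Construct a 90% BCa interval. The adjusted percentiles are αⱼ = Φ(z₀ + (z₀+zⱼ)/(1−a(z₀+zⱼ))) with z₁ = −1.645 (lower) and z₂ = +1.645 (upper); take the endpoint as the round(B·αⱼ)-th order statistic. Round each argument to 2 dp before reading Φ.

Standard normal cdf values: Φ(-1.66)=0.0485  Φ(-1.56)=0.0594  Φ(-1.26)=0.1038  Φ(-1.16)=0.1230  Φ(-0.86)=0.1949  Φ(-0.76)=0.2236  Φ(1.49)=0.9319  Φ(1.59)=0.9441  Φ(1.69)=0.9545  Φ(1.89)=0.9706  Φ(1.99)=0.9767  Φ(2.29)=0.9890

Lower: z₀ + z₁ = 0.228 + (-1.645) = -1.417; 1 − a(z₀+z₁) = 1 − (-0.035)(-1.417) = 0.9504; argument = 0.228 + (-1.417)/0.9504 = -1.2629 → -1.26.
α₁ = Φ(-1.26) = 0.1038; rank = round(200 × 0.1038) = 21; θ*₍21₎ = 42.5.
Upper: z₀ + z₂ = 1.873; 1 − a(z₀+z₂) = 1.0656; argument = 1.9858 → 1.99; α₂ = 0.9767; rank = 195; θ*₍195₎ = 47.2.

(42.5, 47.2)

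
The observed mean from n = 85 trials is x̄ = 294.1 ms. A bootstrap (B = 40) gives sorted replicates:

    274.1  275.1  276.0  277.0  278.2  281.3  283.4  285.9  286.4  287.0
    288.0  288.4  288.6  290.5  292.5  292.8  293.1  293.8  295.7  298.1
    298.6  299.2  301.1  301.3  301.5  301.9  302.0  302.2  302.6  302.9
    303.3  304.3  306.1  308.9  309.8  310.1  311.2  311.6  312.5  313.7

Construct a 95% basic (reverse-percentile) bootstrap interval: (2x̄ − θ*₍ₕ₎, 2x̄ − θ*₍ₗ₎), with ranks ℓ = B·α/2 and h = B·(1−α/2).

(275.7, 314.1)

Percentile endpoints at ranks 1 and 39: θ*₍1₎ = 274.1, θ*₍39₎ = 312.5.
Basic interval reflects these around x̄:
  lower = 2 × 294.1 − 312.5 = 275.7
  upper = 2 × 294.1 − 274.1 = 314.1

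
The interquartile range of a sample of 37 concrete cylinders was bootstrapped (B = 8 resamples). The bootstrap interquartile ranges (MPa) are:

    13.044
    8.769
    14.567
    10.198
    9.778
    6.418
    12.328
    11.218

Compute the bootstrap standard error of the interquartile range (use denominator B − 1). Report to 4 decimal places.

Bootstrap SE is the standard deviation of the 8 replicate interquartile ranges.
Mean of replicates: (13.044 + 8.769 + 14.567 + 10.198 + 9.778 + 6.418 + 12.328 + 11.218) / 8 = 86.32000 / 8 = 10.79000
Sum of squared deviations: (+2.25400)² + (−2.02100)² + (+3.77700)² + (−0.59200)² + (−1.01200)² + (−4.37200)² + (+1.53800)² + (+0.42800)² = 46.46831
Variance = 46.46831 / 7 = 6.63833
SE* = √6.63833

SE* = 2.5765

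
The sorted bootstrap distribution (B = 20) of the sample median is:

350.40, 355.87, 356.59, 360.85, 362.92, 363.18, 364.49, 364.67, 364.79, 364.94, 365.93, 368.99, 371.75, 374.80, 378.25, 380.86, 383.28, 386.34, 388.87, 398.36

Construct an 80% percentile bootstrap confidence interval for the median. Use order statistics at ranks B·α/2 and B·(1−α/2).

α = 0.20; lower rank = 20 × 0.100 = 2; upper rank = 20 × 0.900 = 18.
The 2nd smallest replicate is 355.87; the 18th is 386.34.

(355.87, 386.34)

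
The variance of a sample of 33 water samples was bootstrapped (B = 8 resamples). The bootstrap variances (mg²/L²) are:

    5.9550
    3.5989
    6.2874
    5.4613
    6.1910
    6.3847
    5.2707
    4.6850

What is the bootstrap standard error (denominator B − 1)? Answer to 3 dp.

SE* = 0.957

Bootstrap SE is the standard deviation of the 8 replicate variances.
Mean of replicates: (5.9550 + 3.5989 + 6.2874 + 5.4613 + 6.1910 + 6.3847 + 5.2707 + 4.6850) / 8 = 43.83400 / 8 = 5.47925
Sum of squared deviations: (+0.47575)² + (−1.88035)² + (+0.80815)² + (−0.01795)² + (+0.71175)² + (+0.90545)² + (−0.20855)² + (−0.79425)² = 6.41624
Variance = 6.41624 / 7 = 0.91661
SE* = √0.91661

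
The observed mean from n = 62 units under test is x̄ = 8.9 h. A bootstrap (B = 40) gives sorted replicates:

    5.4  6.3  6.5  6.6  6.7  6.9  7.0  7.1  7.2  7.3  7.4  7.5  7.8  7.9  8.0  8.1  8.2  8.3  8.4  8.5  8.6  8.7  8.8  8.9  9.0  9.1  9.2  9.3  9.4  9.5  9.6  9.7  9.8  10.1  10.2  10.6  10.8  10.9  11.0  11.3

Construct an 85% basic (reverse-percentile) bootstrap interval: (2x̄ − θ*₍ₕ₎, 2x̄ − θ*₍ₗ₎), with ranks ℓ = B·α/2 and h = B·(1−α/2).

Percentile endpoints at ranks 3 and 37: θ*₍3₎ = 6.5, θ*₍37₎ = 10.8.
Basic interval reflects these around x̄:
  lower = 2 × 8.9 − 10.8 = 7.0
  upper = 2 × 8.9 − 6.5 = 11.3

(7.0, 11.3)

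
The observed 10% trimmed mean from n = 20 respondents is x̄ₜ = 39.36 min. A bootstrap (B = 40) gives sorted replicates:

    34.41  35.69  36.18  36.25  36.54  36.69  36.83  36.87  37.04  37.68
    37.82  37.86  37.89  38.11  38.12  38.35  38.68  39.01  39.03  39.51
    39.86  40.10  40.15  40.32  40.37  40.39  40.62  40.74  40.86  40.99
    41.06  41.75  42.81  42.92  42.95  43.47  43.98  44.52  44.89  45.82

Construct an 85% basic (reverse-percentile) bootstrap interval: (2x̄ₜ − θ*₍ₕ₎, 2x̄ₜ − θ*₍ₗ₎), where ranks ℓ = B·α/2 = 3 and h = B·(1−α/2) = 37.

(34.74, 42.54)

Percentile endpoints at ranks 3 and 37: θ*₍3₎ = 36.18, θ*₍37₎ = 43.98.
Basic interval reflects these around x̄ₜ:
  lower = 2 × 39.36 − 43.98 = 34.74
  upper = 2 × 39.36 − 36.18 = 42.54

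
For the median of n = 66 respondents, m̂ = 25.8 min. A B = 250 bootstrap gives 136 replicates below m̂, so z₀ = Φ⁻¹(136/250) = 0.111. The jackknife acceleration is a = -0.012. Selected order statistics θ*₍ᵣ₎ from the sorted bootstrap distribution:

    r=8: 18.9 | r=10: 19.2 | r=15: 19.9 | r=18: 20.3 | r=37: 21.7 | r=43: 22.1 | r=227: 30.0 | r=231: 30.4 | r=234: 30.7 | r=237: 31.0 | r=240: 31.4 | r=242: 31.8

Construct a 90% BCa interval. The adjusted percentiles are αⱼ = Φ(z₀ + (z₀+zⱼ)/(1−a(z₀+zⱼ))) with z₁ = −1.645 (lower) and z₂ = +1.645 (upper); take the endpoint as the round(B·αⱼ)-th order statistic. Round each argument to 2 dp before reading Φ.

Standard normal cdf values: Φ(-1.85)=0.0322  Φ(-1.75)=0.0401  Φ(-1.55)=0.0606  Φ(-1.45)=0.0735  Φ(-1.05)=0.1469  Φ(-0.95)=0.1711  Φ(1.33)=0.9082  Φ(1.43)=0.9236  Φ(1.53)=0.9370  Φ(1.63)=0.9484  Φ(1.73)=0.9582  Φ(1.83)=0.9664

(20.3, 31.8)

Lower: z₀ + z₁ = 0.111 + (-1.645) = -1.534; 1 − a(z₀+z₁) = 1 − (-0.012)(-1.534) = 0.9816; argument = 0.111 + (-1.534)/0.9816 = -1.4518 → -1.45.
α₁ = Φ(-1.45) = 0.0735; rank = round(250 × 0.0735) = 18; θ*₍18₎ = 20.3.
Upper: z₀ + z₂ = 1.756; 1 − a(z₀+z₂) = 1.0211; argument = 1.8308 → 1.83; α₂ = 0.9664; rank = 242; θ*₍242₎ = 31.8.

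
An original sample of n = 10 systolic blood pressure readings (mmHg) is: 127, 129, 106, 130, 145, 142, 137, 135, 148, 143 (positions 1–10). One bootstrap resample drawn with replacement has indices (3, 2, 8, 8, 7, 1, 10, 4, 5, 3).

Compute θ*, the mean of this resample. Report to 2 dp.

θ* = 129.30

Resample values: 106, 129, 135, 135, 137, 127, 143, 130, 145, 106.
Mean = (106 + 129 + 135 + 135 + 137 + 127 + 143 + 130 + 145 + 106) / 10 = 1293.0 / 10 = 129.30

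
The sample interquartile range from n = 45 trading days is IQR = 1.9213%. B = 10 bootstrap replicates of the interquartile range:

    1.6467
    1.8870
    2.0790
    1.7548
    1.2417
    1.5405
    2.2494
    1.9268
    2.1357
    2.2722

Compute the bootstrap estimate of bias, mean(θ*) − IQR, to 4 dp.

mean(θ*) = (1.6467 + 1.8870 + 2.0790 + 1.7548 + 1.2417 + 1.5405 + 2.2494 + 1.9268 + 2.1357 + 2.2722) / 10 = 1.87338
bias = 1.87338 − 1.9213

bias = −0.0479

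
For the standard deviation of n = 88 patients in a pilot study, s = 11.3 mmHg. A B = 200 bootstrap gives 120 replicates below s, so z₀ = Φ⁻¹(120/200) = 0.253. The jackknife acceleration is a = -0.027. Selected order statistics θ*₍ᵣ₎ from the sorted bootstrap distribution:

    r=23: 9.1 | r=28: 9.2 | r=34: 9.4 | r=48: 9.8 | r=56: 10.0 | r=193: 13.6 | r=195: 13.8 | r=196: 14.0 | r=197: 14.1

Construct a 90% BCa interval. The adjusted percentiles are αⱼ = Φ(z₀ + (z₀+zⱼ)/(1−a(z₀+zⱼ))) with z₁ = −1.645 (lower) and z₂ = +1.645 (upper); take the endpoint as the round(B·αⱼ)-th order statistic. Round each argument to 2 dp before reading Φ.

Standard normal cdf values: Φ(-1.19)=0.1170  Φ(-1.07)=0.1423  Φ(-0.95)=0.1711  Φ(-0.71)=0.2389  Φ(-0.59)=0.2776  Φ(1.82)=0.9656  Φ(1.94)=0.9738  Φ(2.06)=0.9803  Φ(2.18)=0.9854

(9.1, 14.0)

Lower: z₀ + z₁ = 0.253 + (-1.645) = -1.392; 1 − a(z₀+z₁) = 1 − (-0.027)(-1.392) = 0.9624; argument = 0.253 + (-1.392)/0.9624 = -1.1934 → -1.19.
α₁ = Φ(-1.19) = 0.1170; rank = round(200 × 0.1170) = 23; θ*₍23₎ = 9.1.
Upper: z₀ + z₂ = 1.898; 1 − a(z₀+z₂) = 1.0512; argument = 2.0585 → 2.06; α₂ = 0.9803; rank = 196; θ*₍196₎ = 14.0.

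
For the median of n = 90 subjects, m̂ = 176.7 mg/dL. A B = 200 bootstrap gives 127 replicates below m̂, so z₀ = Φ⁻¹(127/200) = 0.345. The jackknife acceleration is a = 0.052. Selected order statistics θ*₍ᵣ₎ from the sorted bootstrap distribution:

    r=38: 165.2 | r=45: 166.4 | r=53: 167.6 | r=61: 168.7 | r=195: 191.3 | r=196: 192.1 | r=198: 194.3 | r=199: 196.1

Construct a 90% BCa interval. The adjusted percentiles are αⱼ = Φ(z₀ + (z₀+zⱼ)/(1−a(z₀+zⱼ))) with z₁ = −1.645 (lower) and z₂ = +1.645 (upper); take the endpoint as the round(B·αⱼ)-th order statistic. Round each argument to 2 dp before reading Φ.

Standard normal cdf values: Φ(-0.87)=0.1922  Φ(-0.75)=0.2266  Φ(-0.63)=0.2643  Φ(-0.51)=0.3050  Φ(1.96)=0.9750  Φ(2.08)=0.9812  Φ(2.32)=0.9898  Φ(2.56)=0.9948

(165.2, 196.1)

Lower: z₀ + z₁ = 0.345 + (-1.645) = -1.300; 1 − a(z₀+z₁) = 1 − (0.052)(-1.300) = 1.0676; argument = 0.345 + (-1.300)/1.0676 = -0.8727 → -0.87.
α₁ = Φ(-0.87) = 0.1922; rank = round(200 × 0.1922) = 38; θ*₍38₎ = 165.2.
Upper: z₀ + z₂ = 1.990; 1 − a(z₀+z₂) = 0.8965; argument = 2.5647 → 2.56; α₂ = 0.9948; rank = 199; θ*₍199₎ = 196.1.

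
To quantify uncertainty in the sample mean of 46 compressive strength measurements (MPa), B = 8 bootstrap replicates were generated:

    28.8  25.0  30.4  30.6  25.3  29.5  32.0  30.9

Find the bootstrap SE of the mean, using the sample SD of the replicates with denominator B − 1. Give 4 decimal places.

Bootstrap SE is the standard deviation of the 8 replicate means.
Mean of replicates: (28.8 + 25.0 + 30.4 + 30.6 + 25.3 + 29.5 + 32.0 + 30.9) / 8 = 232.50000 / 8 = 29.06250
Sum of squared deviations: (−0.26250)² + (−4.06250)² + (+1.33750)² + (+1.53750)² + (−3.76250)² + (+0.43750)² + (+2.93750)² + (+1.83750)² = 47.07875
Variance = 47.07875 / 7 = 6.72554
SE* = √6.72554

SE* = 2.5934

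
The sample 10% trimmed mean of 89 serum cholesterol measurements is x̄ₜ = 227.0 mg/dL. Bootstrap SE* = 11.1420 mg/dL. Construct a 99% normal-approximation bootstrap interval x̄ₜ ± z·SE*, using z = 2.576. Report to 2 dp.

Margin = 2.576 × 11.1420 = 28.702
Interval: 227.0 ± 28.702

(198.30, 255.70)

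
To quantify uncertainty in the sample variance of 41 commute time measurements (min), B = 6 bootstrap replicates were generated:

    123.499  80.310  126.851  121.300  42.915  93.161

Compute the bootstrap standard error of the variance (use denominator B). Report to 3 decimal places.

Bootstrap SE is the standard deviation of the 6 replicate variances.
Mean of replicates: (123.499 + 80.310 + 126.851 + 121.300 + 42.915 + 93.161) / 6 = 588.0360 / 6 = 98.0060
Sum of squared deviations: (+25.4930)² + (−17.6960)² + (+28.8450)² + (+23.2940)² + (−55.0910)² + (−4.8450)² = 5396.1782
Variance = 5396.1782 / 6 = 899.3630
SE* = √899.3630

SE* = 29.989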